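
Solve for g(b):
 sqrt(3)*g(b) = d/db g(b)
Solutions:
 g(b) = C1*exp(sqrt(3)*b)


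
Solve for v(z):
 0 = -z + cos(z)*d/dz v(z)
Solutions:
 v(z) = C1 + Integral(z/cos(z), z)


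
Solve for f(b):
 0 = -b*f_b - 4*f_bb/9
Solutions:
 f(b) = C1 + C2*erf(3*sqrt(2)*b/4)


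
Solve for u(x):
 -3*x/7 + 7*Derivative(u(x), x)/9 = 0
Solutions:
 u(x) = C1 + 27*x^2/98


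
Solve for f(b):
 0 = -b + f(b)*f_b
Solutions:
 f(b) = -sqrt(C1 + b^2)
 f(b) = sqrt(C1 + b^2)


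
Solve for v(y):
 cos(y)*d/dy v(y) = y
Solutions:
 v(y) = C1 + Integral(y/cos(y), y)


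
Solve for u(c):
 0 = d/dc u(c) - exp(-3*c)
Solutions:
 u(c) = C1 - exp(-3*c)/3


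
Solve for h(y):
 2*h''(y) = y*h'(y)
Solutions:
 h(y) = C1 + C2*erfi(y/2)


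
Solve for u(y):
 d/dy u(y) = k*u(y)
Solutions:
 u(y) = C1*exp(k*y)


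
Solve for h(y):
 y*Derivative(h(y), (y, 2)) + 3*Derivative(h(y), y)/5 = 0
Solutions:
 h(y) = C1 + C2*y^(2/5)


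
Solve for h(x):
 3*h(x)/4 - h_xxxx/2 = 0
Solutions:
 h(x) = C1*exp(-2^(3/4)*3^(1/4)*x/2) + C2*exp(2^(3/4)*3^(1/4)*x/2) + C3*sin(2^(3/4)*3^(1/4)*x/2) + C4*cos(2^(3/4)*3^(1/4)*x/2)


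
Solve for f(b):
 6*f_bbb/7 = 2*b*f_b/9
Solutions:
 f(b) = C1 + Integral(C2*airyai(7^(1/3)*b/3) + C3*airybi(7^(1/3)*b/3), b)


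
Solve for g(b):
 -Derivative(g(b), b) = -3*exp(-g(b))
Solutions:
 g(b) = log(C1 + 3*b)


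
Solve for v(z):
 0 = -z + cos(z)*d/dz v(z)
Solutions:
 v(z) = C1 + Integral(z/cos(z), z)


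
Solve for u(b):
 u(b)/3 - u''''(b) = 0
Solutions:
 u(b) = C1*exp(-3^(3/4)*b/3) + C2*exp(3^(3/4)*b/3) + C3*sin(3^(3/4)*b/3) + C4*cos(3^(3/4)*b/3)


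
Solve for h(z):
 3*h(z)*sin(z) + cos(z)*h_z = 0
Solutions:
 h(z) = C1*cos(z)^3


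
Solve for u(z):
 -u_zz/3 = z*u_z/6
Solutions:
 u(z) = C1 + C2*erf(z/2)


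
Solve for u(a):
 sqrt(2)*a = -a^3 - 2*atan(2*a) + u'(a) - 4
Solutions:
 u(a) = C1 + a^4/4 + sqrt(2)*a^2/2 + 2*a*atan(2*a) + 4*a - log(4*a^2 + 1)/2


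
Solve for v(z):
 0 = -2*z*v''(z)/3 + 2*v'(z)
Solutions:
 v(z) = C1 + C2*z^4


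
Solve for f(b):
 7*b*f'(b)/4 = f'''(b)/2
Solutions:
 f(b) = C1 + Integral(C2*airyai(2^(2/3)*7^(1/3)*b/2) + C3*airybi(2^(2/3)*7^(1/3)*b/2), b)


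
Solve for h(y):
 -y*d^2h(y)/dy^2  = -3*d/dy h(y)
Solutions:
 h(y) = C1 + C2*y^4


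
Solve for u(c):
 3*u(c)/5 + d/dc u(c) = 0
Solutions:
 u(c) = C1*exp(-3*c/5)


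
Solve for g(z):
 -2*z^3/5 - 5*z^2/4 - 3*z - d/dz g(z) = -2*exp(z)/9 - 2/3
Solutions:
 g(z) = C1 - z^4/10 - 5*z^3/12 - 3*z^2/2 + 2*z/3 + 2*exp(z)/9


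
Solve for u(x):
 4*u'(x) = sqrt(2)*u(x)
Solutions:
 u(x) = C1*exp(sqrt(2)*x/4)


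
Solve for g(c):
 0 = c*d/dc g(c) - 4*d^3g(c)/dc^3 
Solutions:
 g(c) = C1 + Integral(C2*airyai(2^(1/3)*c/2) + C3*airybi(2^(1/3)*c/2), c)


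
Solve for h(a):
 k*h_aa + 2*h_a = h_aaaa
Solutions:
 h(a) = C1 + C2*exp(a*(k/(3*(sqrt(1 - k^3/27) + 1)^(1/3)) + (sqrt(1 - k^3/27) + 1)^(1/3))) + C3*exp(a*(4*k/((-1 + sqrt(3)*I)*(sqrt(1 - k^3/27) + 1)^(1/3)) - 3*(sqrt(1 - k^3/27) + 1)^(1/3) + 3*sqrt(3)*I*(sqrt(1 - k^3/27) + 1)^(1/3))/6) + C4*exp(-a*(4*k/((1 + sqrt(3)*I)*(sqrt(1 - k^3/27) + 1)^(1/3)) + 3*(sqrt(1 - k^3/27) + 1)^(1/3) + 3*sqrt(3)*I*(sqrt(1 - k^3/27) + 1)^(1/3))/6)


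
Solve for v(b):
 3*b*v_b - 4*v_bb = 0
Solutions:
 v(b) = C1 + C2*erfi(sqrt(6)*b/4)


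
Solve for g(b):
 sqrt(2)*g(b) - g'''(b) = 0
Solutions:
 g(b) = C3*exp(2^(1/6)*b) + (C1*sin(2^(1/6)*sqrt(3)*b/2) + C2*cos(2^(1/6)*sqrt(3)*b/2))*exp(-2^(1/6)*b/2)


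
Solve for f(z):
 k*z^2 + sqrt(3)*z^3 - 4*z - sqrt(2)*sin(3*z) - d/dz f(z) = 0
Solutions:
 f(z) = C1 + k*z^3/3 + sqrt(3)*z^4/4 - 2*z^2 + sqrt(2)*cos(3*z)/3


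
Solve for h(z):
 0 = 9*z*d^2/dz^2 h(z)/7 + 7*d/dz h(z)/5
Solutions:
 h(z) = C1 + C2/z^(4/45)


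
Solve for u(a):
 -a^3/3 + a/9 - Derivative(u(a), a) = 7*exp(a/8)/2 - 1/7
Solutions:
 u(a) = C1 - a^4/12 + a^2/18 + a/7 - 28*exp(a/8)


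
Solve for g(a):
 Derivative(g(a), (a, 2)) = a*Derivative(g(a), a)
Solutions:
 g(a) = C1 + C2*erfi(sqrt(2)*a/2)


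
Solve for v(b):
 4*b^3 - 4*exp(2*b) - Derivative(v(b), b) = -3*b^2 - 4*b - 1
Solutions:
 v(b) = C1 + b^4 + b^3 + 2*b^2 + b - 2*exp(2*b)


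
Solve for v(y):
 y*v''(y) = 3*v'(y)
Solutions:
 v(y) = C1 + C2*y^4


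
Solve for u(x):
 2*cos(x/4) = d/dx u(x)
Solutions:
 u(x) = C1 + 8*sin(x/4)


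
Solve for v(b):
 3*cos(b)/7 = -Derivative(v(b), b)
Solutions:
 v(b) = C1 - 3*sin(b)/7


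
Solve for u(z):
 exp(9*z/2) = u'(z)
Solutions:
 u(z) = C1 + 2*exp(9*z/2)/9


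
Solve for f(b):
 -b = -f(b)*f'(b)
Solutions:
 f(b) = -sqrt(C1 + b^2)
 f(b) = sqrt(C1 + b^2)


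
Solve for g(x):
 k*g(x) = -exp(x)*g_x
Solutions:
 g(x) = C1*exp(k*exp(-x))


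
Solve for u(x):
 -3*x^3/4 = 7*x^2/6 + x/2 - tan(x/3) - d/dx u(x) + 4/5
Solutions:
 u(x) = C1 + 3*x^4/16 + 7*x^3/18 + x^2/4 + 4*x/5 + 3*log(cos(x/3))


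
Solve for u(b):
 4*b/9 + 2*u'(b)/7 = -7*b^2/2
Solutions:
 u(b) = C1 - 49*b^3/12 - 7*b^2/9


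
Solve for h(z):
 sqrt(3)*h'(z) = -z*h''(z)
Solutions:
 h(z) = C1 + C2*z^(1 - sqrt(3))


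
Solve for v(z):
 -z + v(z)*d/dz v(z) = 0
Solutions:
 v(z) = -sqrt(C1 + z^2)
 v(z) = sqrt(C1 + z^2)


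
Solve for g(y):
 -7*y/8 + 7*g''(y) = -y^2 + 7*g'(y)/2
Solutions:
 g(y) = C1 + C2*exp(y/2) + 2*y^3/21 + 25*y^2/56 + 25*y/14


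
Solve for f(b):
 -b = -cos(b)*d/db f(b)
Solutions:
 f(b) = C1 + Integral(b/cos(b), b)


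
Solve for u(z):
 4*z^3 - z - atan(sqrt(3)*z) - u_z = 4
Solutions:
 u(z) = C1 + z^4 - z^2/2 - z*atan(sqrt(3)*z) - 4*z + sqrt(3)*log(3*z^2 + 1)/6


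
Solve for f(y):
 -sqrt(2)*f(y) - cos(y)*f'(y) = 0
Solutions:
 f(y) = C1*(sin(y) - 1)^(sqrt(2)/2)/(sin(y) + 1)^(sqrt(2)/2)


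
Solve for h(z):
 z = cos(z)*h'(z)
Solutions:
 h(z) = C1 + Integral(z/cos(z), z)


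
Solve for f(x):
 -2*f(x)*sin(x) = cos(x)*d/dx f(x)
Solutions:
 f(x) = C1*cos(x)^2


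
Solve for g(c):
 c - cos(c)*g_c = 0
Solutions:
 g(c) = C1 + Integral(c/cos(c), c)


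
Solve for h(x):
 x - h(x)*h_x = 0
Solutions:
 h(x) = -sqrt(C1 + x^2)
 h(x) = sqrt(C1 + x^2)


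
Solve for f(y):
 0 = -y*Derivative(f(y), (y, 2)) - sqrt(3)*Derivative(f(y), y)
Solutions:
 f(y) = C1 + C2*y^(1 - sqrt(3))


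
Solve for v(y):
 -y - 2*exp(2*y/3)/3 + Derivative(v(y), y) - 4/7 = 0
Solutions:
 v(y) = C1 + y^2/2 + 4*y/7 + exp(2*y/3)


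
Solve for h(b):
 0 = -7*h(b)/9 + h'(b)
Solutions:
 h(b) = C1*exp(7*b/9)


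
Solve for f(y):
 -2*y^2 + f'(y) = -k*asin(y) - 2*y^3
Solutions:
 f(y) = C1 - k*(y*asin(y) + sqrt(1 - y^2)) - y^4/2 + 2*y^3/3


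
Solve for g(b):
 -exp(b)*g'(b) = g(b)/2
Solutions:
 g(b) = C1*exp(exp(-b)/2)


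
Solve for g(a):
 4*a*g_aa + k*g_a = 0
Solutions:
 g(a) = C1 + a^(1 - re(k)/4)*(C2*sin(log(a)*Abs(im(k))/4) + C3*cos(log(a)*im(k)/4))


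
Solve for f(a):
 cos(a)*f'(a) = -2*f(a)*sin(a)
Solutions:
 f(a) = C1*cos(a)^2


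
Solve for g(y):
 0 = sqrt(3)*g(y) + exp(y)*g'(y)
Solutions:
 g(y) = C1*exp(sqrt(3)*exp(-y))


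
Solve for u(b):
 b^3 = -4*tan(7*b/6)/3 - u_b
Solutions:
 u(b) = C1 - b^4/4 + 8*log(cos(7*b/6))/7


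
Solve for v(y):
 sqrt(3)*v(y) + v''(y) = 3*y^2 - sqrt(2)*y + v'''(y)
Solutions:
 v(y) = C1*exp(y*(-2^(2/3)*(2 + 27*sqrt(3) + sqrt(-4 + (2 + 27*sqrt(3))^2))^(1/3) - 2*2^(1/3)/(2 + 27*sqrt(3) + sqrt(-4 + (2 + 27*sqrt(3))^2))^(1/3) + 4)/12)*sin(2^(1/3)*sqrt(3)*y*(-2^(1/3)*(2 + 27*sqrt(3) + sqrt(-4 + 729*(-sqrt(3) - 2/27)^2))^(1/3) + 2/(2 + 27*sqrt(3) + sqrt(-4 + 729*(-sqrt(3) - 2/27)^2))^(1/3))/12) + C2*exp(y*(-2^(2/3)*(2 + 27*sqrt(3) + sqrt(-4 + (2 + 27*sqrt(3))^2))^(1/3) - 2*2^(1/3)/(2 + 27*sqrt(3) + sqrt(-4 + (2 + 27*sqrt(3))^2))^(1/3) + 4)/12)*cos(2^(1/3)*sqrt(3)*y*(-2^(1/3)*(2 + 27*sqrt(3) + sqrt(-4 + 729*(-sqrt(3) - 2/27)^2))^(1/3) + 2/(2 + 27*sqrt(3) + sqrt(-4 + 729*(-sqrt(3) - 2/27)^2))^(1/3))/12) + C3*exp(y*(2*2^(1/3)/(2 + 27*sqrt(3) + sqrt(-4 + (2 + 27*sqrt(3))^2))^(1/3) + 2 + 2^(2/3)*(2 + 27*sqrt(3) + sqrt(-4 + (2 + 27*sqrt(3))^2))^(1/3))/6) + sqrt(3)*y^2 - sqrt(6)*y/3 - 2


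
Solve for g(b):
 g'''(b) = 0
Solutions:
 g(b) = C1 + C2*b + C3*b^2


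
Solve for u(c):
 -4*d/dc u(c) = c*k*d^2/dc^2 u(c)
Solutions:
 u(c) = C1 + c^(((re(k) - 4)*re(k) + im(k)^2)/(re(k)^2 + im(k)^2))*(C2*sin(4*log(c)*Abs(im(k))/(re(k)^2 + im(k)^2)) + C3*cos(4*log(c)*im(k)/(re(k)^2 + im(k)^2)))


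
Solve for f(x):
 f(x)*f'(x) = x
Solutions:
 f(x) = -sqrt(C1 + x^2)
 f(x) = sqrt(C1 + x^2)


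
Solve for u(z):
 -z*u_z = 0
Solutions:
 u(z) = C1


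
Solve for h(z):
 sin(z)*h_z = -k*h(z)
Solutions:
 h(z) = C1*exp(k*(-log(cos(z) - 1) + log(cos(z) + 1))/2)


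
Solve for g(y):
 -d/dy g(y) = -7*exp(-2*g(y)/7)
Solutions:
 g(y) = 7*log(-sqrt(C1 + 7*y)) - 7*log(7) + 7*log(14)/2
 g(y) = 7*log(C1 + 7*y)/2 - 7*log(7) + 7*log(14)/2


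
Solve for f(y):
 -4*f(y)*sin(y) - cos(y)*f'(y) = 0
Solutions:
 f(y) = C1*cos(y)^4


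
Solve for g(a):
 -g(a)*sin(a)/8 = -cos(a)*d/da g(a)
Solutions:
 g(a) = C1/cos(a)^(1/8)


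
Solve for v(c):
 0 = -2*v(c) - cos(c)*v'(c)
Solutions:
 v(c) = C1*(sin(c) - 1)/(sin(c) + 1)


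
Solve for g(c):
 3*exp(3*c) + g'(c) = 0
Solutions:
 g(c) = C1 - exp(3*c)


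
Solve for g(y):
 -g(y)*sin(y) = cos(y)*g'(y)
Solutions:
 g(y) = C1*cos(y)


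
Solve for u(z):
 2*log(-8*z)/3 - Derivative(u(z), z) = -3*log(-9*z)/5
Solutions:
 u(z) = C1 + 19*z*log(-z)/15 + z*(-19/15 + log(3)/5 + log(12))


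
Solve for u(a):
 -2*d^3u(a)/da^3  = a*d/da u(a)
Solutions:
 u(a) = C1 + Integral(C2*airyai(-2^(2/3)*a/2) + C3*airybi(-2^(2/3)*a/2), a)


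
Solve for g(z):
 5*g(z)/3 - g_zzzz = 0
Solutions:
 g(z) = C1*exp(-3^(3/4)*5^(1/4)*z/3) + C2*exp(3^(3/4)*5^(1/4)*z/3) + C3*sin(3^(3/4)*5^(1/4)*z/3) + C4*cos(3^(3/4)*5^(1/4)*z/3)


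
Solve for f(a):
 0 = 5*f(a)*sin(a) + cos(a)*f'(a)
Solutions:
 f(a) = C1*cos(a)^5


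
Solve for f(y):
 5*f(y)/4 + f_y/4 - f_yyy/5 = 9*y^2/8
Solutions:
 f(y) = C1*exp(-15^(1/3)*y*(15^(1/3)/(sqrt(2010) + 45)^(1/3) + (sqrt(2010) + 45)^(1/3))/12)*sin(3^(1/6)*5^(1/3)*y*(-3^(2/3)*(sqrt(2010) + 45)^(1/3) + 3*5^(1/3)/(sqrt(2010) + 45)^(1/3))/12) + C2*exp(-15^(1/3)*y*(15^(1/3)/(sqrt(2010) + 45)^(1/3) + (sqrt(2010) + 45)^(1/3))/12)*cos(3^(1/6)*5^(1/3)*y*(-3^(2/3)*(sqrt(2010) + 45)^(1/3) + 3*5^(1/3)/(sqrt(2010) + 45)^(1/3))/12) + C3*exp(15^(1/3)*y*(15^(1/3)/(sqrt(2010) + 45)^(1/3) + (sqrt(2010) + 45)^(1/3))/6) + 9*y^2/10 - 9*y/25 + 9/125


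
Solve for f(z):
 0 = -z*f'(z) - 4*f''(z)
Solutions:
 f(z) = C1 + C2*erf(sqrt(2)*z/4)


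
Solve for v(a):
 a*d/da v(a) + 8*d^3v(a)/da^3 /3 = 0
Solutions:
 v(a) = C1 + Integral(C2*airyai(-3^(1/3)*a/2) + C3*airybi(-3^(1/3)*a/2), a)


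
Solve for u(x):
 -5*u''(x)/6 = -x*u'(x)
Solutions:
 u(x) = C1 + C2*erfi(sqrt(15)*x/5)


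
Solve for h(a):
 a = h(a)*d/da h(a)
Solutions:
 h(a) = -sqrt(C1 + a^2)
 h(a) = sqrt(C1 + a^2)


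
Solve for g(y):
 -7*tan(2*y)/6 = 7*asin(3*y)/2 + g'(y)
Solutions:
 g(y) = C1 - 7*y*asin(3*y)/2 - 7*sqrt(1 - 9*y^2)/6 + 7*log(cos(2*y))/12


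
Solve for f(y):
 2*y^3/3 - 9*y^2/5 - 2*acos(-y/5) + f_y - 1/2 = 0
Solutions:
 f(y) = C1 - y^4/6 + 3*y^3/5 + 2*y*acos(-y/5) + y/2 + 2*sqrt(25 - y^2)


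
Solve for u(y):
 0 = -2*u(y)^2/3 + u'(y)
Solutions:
 u(y) = -3/(C1 + 2*y)


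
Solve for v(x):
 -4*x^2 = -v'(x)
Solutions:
 v(x) = C1 + 4*x^3/3


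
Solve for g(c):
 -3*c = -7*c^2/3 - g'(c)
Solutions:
 g(c) = C1 - 7*c^3/9 + 3*c^2/2


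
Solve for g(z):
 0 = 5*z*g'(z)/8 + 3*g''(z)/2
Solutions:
 g(z) = C1 + C2*erf(sqrt(30)*z/12)


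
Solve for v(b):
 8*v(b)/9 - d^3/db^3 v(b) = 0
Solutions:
 v(b) = C3*exp(2*3^(1/3)*b/3) + (C1*sin(3^(5/6)*b/3) + C2*cos(3^(5/6)*b/3))*exp(-3^(1/3)*b/3)


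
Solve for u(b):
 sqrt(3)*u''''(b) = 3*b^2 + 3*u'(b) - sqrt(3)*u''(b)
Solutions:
 u(b) = C1 + C2*exp(-2^(1/3)*sqrt(3)*b*(-2/(9 + sqrt(85))^(1/3) + 2^(1/3)*(9 + sqrt(85))^(1/3))/12)*sin(2^(1/3)*b*(2/(9 + sqrt(85))^(1/3) + 2^(1/3)*(9 + sqrt(85))^(1/3))/4) + C3*exp(-2^(1/3)*sqrt(3)*b*(-2/(9 + sqrt(85))^(1/3) + 2^(1/3)*(9 + sqrt(85))^(1/3))/12)*cos(2^(1/3)*b*(2/(9 + sqrt(85))^(1/3) + 2^(1/3)*(9 + sqrt(85))^(1/3))/4) + C4*exp(2^(1/3)*sqrt(3)*b*(-2/(9 + sqrt(85))^(1/3) + 2^(1/3)*(9 + sqrt(85))^(1/3))/6) - b^3/3 - sqrt(3)*b^2/3 - 2*b/3


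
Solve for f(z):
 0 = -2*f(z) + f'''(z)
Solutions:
 f(z) = C3*exp(2^(1/3)*z) + (C1*sin(2^(1/3)*sqrt(3)*z/2) + C2*cos(2^(1/3)*sqrt(3)*z/2))*exp(-2^(1/3)*z/2)


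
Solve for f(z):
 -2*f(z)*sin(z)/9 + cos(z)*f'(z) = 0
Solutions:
 f(z) = C1/cos(z)^(2/9)


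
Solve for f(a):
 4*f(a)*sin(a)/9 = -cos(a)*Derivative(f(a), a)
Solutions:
 f(a) = C1*cos(a)^(4/9)


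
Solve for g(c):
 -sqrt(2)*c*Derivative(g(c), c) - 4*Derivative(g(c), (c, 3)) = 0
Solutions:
 g(c) = C1 + Integral(C2*airyai(-sqrt(2)*c/2) + C3*airybi(-sqrt(2)*c/2), c)


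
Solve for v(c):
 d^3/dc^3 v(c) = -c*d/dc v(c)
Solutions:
 v(c) = C1 + Integral(C2*airyai(-c) + C3*airybi(-c), c)


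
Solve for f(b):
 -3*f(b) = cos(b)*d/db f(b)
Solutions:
 f(b) = C1*(sin(b) - 1)^(3/2)/(sin(b) + 1)^(3/2)


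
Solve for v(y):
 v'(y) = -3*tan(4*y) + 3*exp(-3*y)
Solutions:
 v(y) = C1 - 3*log(tan(4*y)^2 + 1)/8 - exp(-3*y)


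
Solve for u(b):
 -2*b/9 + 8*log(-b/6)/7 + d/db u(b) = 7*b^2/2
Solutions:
 u(b) = C1 + 7*b^3/6 + b^2/9 - 8*b*log(-b)/7 + 8*b*(1 + log(6))/7


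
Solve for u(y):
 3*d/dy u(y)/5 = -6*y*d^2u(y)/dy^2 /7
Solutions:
 u(y) = C1 + C2*y^(3/10)


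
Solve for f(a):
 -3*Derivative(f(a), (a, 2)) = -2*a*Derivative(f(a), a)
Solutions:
 f(a) = C1 + C2*erfi(sqrt(3)*a/3)


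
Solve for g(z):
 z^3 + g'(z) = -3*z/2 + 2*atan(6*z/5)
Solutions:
 g(z) = C1 - z^4/4 - 3*z^2/4 + 2*z*atan(6*z/5) - 5*log(36*z^2 + 25)/6


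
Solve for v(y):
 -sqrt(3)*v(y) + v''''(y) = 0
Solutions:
 v(y) = C1*exp(-3^(1/8)*y) + C2*exp(3^(1/8)*y) + C3*sin(3^(1/8)*y) + C4*cos(3^(1/8)*y)


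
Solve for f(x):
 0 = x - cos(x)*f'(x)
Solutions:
 f(x) = C1 + Integral(x/cos(x), x)


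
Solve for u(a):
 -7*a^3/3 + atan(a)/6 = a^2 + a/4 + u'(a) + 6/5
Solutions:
 u(a) = C1 - 7*a^4/12 - a^3/3 - a^2/8 + a*atan(a)/6 - 6*a/5 - log(a^2 + 1)/12


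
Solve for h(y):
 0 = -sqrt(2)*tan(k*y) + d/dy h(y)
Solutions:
 h(y) = C1 + sqrt(2)*Piecewise((-log(cos(k*y))/k, Ne(k, 0)), (0, True))


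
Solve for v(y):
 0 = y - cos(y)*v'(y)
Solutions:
 v(y) = C1 + Integral(y/cos(y), y)


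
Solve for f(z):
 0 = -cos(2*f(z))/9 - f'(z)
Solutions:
 z/9 - log(sin(2*f(z)) - 1)/4 + log(sin(2*f(z)) + 1)/4 = C1


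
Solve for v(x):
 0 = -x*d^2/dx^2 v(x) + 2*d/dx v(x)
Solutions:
 v(x) = C1 + C2*x^3


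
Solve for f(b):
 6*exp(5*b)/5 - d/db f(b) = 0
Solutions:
 f(b) = C1 + 6*exp(5*b)/25


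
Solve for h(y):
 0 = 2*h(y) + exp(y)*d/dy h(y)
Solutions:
 h(y) = C1*exp(2*exp(-y))


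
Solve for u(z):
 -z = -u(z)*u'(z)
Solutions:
 u(z) = -sqrt(C1 + z^2)
 u(z) = sqrt(C1 + z^2)


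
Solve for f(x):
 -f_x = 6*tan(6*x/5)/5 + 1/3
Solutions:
 f(x) = C1 - x/3 + log(cos(6*x/5))


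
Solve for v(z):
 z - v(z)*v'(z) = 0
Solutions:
 v(z) = -sqrt(C1 + z^2)
 v(z) = sqrt(C1 + z^2)


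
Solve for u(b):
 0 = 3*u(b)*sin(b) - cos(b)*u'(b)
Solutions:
 u(b) = C1/cos(b)^3


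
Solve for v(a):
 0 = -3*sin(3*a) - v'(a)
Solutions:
 v(a) = C1 + cos(3*a)


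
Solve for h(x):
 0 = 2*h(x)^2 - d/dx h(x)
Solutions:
 h(x) = -1/(C1 + 2*x)


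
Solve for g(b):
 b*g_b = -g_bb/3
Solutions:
 g(b) = C1 + C2*erf(sqrt(6)*b/2)


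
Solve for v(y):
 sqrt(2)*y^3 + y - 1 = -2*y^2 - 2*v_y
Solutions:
 v(y) = C1 - sqrt(2)*y^4/8 - y^3/3 - y^2/4 + y/2


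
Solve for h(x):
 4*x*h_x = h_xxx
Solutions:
 h(x) = C1 + Integral(C2*airyai(2^(2/3)*x) + C3*airybi(2^(2/3)*x), x)


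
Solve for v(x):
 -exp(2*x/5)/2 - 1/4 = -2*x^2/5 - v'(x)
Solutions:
 v(x) = C1 - 2*x^3/15 + x/4 + 5*exp(2*x/5)/4


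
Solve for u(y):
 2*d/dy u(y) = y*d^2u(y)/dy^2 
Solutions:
 u(y) = C1 + C2*y^3


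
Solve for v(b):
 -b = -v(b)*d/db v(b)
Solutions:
 v(b) = -sqrt(C1 + b^2)
 v(b) = sqrt(C1 + b^2)


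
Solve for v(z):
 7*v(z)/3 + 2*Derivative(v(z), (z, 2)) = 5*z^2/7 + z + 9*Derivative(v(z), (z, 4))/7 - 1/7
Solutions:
 v(z) = C1*exp(-sqrt(21)*z/3) + C2*exp(sqrt(21)*z/3) + C3*sin(sqrt(7)*z/3) + C4*cos(sqrt(7)*z/3) + 15*z^2/49 + 3*z/7 - 201/343


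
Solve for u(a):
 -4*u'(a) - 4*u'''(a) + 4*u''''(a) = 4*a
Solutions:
 u(a) = C1 + C2*exp(a*(-2^(2/3)*(3*sqrt(93) + 29)^(1/3) - 2*2^(1/3)/(3*sqrt(93) + 29)^(1/3) + 4)/12)*sin(2^(1/3)*sqrt(3)*a*(-2^(1/3)*(3*sqrt(93) + 29)^(1/3) + 2/(3*sqrt(93) + 29)^(1/3))/12) + C3*exp(a*(-2^(2/3)*(3*sqrt(93) + 29)^(1/3) - 2*2^(1/3)/(3*sqrt(93) + 29)^(1/3) + 4)/12)*cos(2^(1/3)*sqrt(3)*a*(-2^(1/3)*(3*sqrt(93) + 29)^(1/3) + 2/(3*sqrt(93) + 29)^(1/3))/12) + C4*exp(a*(2*2^(1/3)/(3*sqrt(93) + 29)^(1/3) + 2 + 2^(2/3)*(3*sqrt(93) + 29)^(1/3))/6) - a^2/2


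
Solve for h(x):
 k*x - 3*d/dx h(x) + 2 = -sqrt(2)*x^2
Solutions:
 h(x) = C1 + k*x^2/6 + sqrt(2)*x^3/9 + 2*x/3


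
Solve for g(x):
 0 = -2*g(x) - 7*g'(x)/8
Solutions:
 g(x) = C1*exp(-16*x/7)


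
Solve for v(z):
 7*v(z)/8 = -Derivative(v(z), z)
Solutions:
 v(z) = C1*exp(-7*z/8)


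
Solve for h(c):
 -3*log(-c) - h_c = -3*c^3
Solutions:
 h(c) = C1 + 3*c^4/4 - 3*c*log(-c) + 3*c


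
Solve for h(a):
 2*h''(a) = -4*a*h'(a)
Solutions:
 h(a) = C1 + C2*erf(a)


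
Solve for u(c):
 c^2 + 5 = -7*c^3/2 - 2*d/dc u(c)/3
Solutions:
 u(c) = C1 - 21*c^4/16 - c^3/2 - 15*c/2


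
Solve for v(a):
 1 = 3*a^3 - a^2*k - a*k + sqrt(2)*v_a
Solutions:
 v(a) = C1 - 3*sqrt(2)*a^4/8 + sqrt(2)*a^3*k/6 + sqrt(2)*a^2*k/4 + sqrt(2)*a/2


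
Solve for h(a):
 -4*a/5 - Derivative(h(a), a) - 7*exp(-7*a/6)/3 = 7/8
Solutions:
 h(a) = C1 - 2*a^2/5 - 7*a/8 + 2*exp(-7*a/6)


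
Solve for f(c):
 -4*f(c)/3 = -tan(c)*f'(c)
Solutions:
 f(c) = C1*sin(c)^(4/3)


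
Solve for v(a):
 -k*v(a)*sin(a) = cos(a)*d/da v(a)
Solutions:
 v(a) = C1*exp(k*log(cos(a)))


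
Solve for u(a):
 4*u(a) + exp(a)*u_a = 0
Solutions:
 u(a) = C1*exp(4*exp(-a))


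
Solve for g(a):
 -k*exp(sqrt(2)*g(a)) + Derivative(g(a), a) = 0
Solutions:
 g(a) = sqrt(2)*(2*log(-1/(C1 + a*k)) - log(2))/4


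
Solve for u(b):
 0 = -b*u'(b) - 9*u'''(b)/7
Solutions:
 u(b) = C1 + Integral(C2*airyai(-21^(1/3)*b/3) + C3*airybi(-21^(1/3)*b/3), b)


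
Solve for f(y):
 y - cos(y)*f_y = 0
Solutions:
 f(y) = C1 + Integral(y/cos(y), y)


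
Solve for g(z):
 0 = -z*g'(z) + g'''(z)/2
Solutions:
 g(z) = C1 + Integral(C2*airyai(2^(1/3)*z) + C3*airybi(2^(1/3)*z), z)


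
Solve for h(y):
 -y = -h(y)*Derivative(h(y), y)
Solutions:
 h(y) = -sqrt(C1 + y^2)
 h(y) = sqrt(C1 + y^2)


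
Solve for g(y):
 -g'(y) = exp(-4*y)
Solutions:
 g(y) = C1 + exp(-4*y)/4


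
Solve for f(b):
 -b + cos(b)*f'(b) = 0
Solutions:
 f(b) = C1 + Integral(b/cos(b), b)


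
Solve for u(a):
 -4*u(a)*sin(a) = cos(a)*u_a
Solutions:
 u(a) = C1*cos(a)^4


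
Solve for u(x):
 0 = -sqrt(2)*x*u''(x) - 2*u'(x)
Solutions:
 u(x) = C1 + C2*x^(1 - sqrt(2))


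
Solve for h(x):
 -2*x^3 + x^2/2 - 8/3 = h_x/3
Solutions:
 h(x) = C1 - 3*x^4/2 + x^3/2 - 8*x


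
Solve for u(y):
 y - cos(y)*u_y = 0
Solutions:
 u(y) = C1 + Integral(y/cos(y), y)


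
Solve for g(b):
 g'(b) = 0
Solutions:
 g(b) = C1


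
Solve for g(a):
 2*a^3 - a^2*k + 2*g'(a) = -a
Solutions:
 g(a) = C1 - a^4/4 + a^3*k/6 - a^2/4


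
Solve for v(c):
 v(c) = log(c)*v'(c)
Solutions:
 v(c) = C1*exp(li(c))


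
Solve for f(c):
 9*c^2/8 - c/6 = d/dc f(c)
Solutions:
 f(c) = C1 + 3*c^3/8 - c^2/12


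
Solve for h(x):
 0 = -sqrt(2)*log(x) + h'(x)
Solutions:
 h(x) = C1 + sqrt(2)*x*log(x) - sqrt(2)*x


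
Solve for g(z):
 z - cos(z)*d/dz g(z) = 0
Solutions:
 g(z) = C1 + Integral(z/cos(z), z)


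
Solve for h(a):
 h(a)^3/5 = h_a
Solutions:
 h(a) = -sqrt(10)*sqrt(-1/(C1 + a))/2
 h(a) = sqrt(10)*sqrt(-1/(C1 + a))/2


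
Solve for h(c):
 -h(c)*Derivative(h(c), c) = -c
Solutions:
 h(c) = -sqrt(C1 + c^2)
 h(c) = sqrt(C1 + c^2)


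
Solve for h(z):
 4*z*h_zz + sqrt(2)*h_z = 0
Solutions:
 h(z) = C1 + C2*z^(1 - sqrt(2)/4)


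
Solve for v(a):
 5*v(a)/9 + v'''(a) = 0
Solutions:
 v(a) = C3*exp(-15^(1/3)*a/3) + (C1*sin(3^(5/6)*5^(1/3)*a/6) + C2*cos(3^(5/6)*5^(1/3)*a/6))*exp(15^(1/3)*a/6)


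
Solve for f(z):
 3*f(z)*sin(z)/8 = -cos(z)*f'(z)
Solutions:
 f(z) = C1*cos(z)^(3/8)


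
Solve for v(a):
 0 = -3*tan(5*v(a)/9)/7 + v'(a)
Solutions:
 v(a) = -9*asin(C1*exp(5*a/21))/5 + 9*pi/5
 v(a) = 9*asin(C1*exp(5*a/21))/5


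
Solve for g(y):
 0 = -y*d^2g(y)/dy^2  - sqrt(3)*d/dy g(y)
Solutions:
 g(y) = C1 + C2*y^(1 - sqrt(3))


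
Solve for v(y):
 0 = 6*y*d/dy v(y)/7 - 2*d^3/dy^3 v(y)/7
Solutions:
 v(y) = C1 + Integral(C2*airyai(3^(1/3)*y) + C3*airybi(3^(1/3)*y), y)


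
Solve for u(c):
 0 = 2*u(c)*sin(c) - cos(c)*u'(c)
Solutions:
 u(c) = C1/cos(c)^2


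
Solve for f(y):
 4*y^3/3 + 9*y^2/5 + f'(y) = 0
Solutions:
 f(y) = C1 - y^4/3 - 3*y^3/5


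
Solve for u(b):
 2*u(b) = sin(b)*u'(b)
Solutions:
 u(b) = C1*(cos(b) - 1)/(cos(b) + 1)


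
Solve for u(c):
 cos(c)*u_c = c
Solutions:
 u(c) = C1 + Integral(c/cos(c), c)


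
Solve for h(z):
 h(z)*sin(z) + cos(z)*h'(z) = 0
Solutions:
 h(z) = C1*cos(z)


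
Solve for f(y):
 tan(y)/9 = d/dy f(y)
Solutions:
 f(y) = C1 - log(cos(y))/9


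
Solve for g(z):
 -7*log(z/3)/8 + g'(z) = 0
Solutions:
 g(z) = C1 + 7*z*log(z)/8 - 7*z*log(3)/8 - 7*z/8


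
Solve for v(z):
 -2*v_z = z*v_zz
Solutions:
 v(z) = C1 + C2/z


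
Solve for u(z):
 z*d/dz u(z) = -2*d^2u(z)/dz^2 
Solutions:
 u(z) = C1 + C2*erf(z/2)


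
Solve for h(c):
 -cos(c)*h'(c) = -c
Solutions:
 h(c) = C1 + Integral(c/cos(c), c)


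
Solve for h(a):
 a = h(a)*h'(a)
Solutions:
 h(a) = -sqrt(C1 + a^2)
 h(a) = sqrt(C1 + a^2)


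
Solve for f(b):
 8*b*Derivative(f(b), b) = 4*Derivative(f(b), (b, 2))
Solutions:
 f(b) = C1 + C2*erfi(b)


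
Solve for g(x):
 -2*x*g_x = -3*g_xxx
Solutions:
 g(x) = C1 + Integral(C2*airyai(2^(1/3)*3^(2/3)*x/3) + C3*airybi(2^(1/3)*3^(2/3)*x/3), x)


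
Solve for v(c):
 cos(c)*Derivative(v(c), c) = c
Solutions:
 v(c) = C1 + Integral(c/cos(c), c)


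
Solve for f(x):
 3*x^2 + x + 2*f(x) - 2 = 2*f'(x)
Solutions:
 f(x) = C1*exp(x) - 3*x^2/2 - 7*x/2 - 5/2


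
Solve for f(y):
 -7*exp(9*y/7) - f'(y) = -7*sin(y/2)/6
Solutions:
 f(y) = C1 - 49*exp(9*y/7)/9 - 7*cos(y/2)/3


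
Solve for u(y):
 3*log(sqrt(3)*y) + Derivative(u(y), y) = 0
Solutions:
 u(y) = C1 - 3*y*log(y) - 3*y*log(3)/2 + 3*y


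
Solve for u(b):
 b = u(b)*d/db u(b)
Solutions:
 u(b) = -sqrt(C1 + b^2)
 u(b) = sqrt(C1 + b^2)


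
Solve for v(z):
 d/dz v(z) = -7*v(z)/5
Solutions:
 v(z) = C1*exp(-7*z/5)


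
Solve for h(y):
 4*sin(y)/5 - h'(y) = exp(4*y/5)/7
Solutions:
 h(y) = C1 - 5*exp(4*y/5)/28 - 4*cos(y)/5


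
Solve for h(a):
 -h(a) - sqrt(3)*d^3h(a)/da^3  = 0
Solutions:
 h(a) = C3*exp(-3^(5/6)*a/3) + (C1*sin(3^(1/3)*a/2) + C2*cos(3^(1/3)*a/2))*exp(3^(5/6)*a/6)


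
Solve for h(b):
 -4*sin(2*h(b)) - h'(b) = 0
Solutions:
 h(b) = pi - acos((-C1 - exp(16*b))/(C1 - exp(16*b)))/2
 h(b) = acos((-C1 - exp(16*b))/(C1 - exp(16*b)))/2


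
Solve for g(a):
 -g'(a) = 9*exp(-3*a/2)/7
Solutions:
 g(a) = C1 + 6*exp(-3*a/2)/7


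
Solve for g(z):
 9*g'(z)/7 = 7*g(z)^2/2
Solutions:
 g(z) = -18/(C1 + 49*z)


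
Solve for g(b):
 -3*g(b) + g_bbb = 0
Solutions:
 g(b) = C3*exp(3^(1/3)*b) + (C1*sin(3^(5/6)*b/2) + C2*cos(3^(5/6)*b/2))*exp(-3^(1/3)*b/2)


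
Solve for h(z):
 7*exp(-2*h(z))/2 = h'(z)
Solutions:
 h(z) = log(-sqrt(C1 + 7*z))
 h(z) = log(C1 + 7*z)/2


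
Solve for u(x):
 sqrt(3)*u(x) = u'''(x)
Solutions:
 u(x) = C3*exp(3^(1/6)*x) + (C1*sin(3^(2/3)*x/2) + C2*cos(3^(2/3)*x/2))*exp(-3^(1/6)*x/2)


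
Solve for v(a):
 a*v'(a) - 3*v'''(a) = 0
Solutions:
 v(a) = C1 + Integral(C2*airyai(3^(2/3)*a/3) + C3*airybi(3^(2/3)*a/3), a)


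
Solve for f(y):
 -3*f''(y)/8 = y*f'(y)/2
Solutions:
 f(y) = C1 + C2*erf(sqrt(6)*y/3)


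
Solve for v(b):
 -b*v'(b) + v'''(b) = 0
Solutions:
 v(b) = C1 + Integral(C2*airyai(b) + C3*airybi(b), b)


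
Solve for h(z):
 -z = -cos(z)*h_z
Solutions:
 h(z) = C1 + Integral(z/cos(z), z)


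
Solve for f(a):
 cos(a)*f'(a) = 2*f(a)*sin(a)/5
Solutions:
 f(a) = C1/cos(a)^(2/5)


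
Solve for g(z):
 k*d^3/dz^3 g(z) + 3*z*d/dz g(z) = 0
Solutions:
 g(z) = C1 + Integral(C2*airyai(3^(1/3)*z*(-1/k)^(1/3)) + C3*airybi(3^(1/3)*z*(-1/k)^(1/3)), z)


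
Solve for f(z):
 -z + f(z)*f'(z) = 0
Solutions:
 f(z) = -sqrt(C1 + z^2)
 f(z) = sqrt(C1 + z^2)


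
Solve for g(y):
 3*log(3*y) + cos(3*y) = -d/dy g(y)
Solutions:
 g(y) = C1 - 3*y*log(y) - 3*y*log(3) + 3*y - sin(3*y)/3


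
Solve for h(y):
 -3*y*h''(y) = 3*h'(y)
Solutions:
 h(y) = C1 + C2*log(y)


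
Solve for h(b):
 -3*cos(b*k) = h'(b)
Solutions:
 h(b) = C1 - 3*sin(b*k)/k


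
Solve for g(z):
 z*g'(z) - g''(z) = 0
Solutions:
 g(z) = C1 + C2*erfi(sqrt(2)*z/2)


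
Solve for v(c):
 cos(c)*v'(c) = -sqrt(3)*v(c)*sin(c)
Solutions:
 v(c) = C1*cos(c)^(sqrt(3))


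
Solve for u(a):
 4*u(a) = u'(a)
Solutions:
 u(a) = C1*exp(4*a)


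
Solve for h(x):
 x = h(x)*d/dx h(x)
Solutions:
 h(x) = -sqrt(C1 + x^2)
 h(x) = sqrt(C1 + x^2)


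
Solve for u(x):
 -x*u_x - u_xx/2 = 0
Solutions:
 u(x) = C1 + C2*erf(x)


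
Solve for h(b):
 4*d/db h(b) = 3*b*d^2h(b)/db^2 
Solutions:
 h(b) = C1 + C2*b^(7/3)


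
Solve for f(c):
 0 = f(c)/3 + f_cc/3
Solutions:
 f(c) = C1*sin(c) + C2*cos(c)


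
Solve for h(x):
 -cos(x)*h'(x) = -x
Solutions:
 h(x) = C1 + Integral(x/cos(x), x)


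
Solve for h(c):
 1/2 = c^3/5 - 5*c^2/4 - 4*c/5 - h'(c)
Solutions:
 h(c) = C1 + c^4/20 - 5*c^3/12 - 2*c^2/5 - c/2


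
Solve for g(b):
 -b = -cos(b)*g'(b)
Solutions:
 g(b) = C1 + Integral(b/cos(b), b)


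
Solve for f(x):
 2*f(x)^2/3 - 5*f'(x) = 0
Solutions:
 f(x) = -15/(C1 + 2*x)


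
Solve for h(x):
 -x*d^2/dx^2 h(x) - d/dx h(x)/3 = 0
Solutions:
 h(x) = C1 + C2*x^(2/3)


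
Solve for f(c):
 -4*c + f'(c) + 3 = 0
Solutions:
 f(c) = C1 + 2*c^2 - 3*c


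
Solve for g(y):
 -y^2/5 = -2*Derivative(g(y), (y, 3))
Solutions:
 g(y) = C1 + C2*y + C3*y^2 + y^5/600


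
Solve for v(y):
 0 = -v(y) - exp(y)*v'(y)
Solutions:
 v(y) = C1*exp(exp(-y))


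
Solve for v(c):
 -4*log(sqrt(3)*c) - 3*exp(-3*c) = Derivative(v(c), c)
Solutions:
 v(c) = C1 - 4*c*log(c) + 2*c*(2 - log(3)) + exp(-3*c)


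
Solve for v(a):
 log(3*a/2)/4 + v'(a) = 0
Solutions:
 v(a) = C1 - a*log(a)/4 - a*log(3)/4 + a*log(2)/4 + a/4


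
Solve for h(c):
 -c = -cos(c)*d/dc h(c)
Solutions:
 h(c) = C1 + Integral(c/cos(c), c)


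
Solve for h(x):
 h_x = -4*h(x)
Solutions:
 h(x) = C1*exp(-4*x)


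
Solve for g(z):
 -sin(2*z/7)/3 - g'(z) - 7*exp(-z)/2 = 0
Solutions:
 g(z) = C1 + 7*cos(2*z/7)/6 + 7*exp(-z)/2


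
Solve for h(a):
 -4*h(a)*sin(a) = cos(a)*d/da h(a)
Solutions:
 h(a) = C1*cos(a)^4


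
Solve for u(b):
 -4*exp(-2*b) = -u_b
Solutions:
 u(b) = C1 - 2*exp(-2*b)


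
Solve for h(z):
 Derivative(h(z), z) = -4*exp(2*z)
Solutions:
 h(z) = C1 - 2*exp(2*z)


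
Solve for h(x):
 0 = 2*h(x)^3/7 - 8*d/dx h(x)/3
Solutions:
 h(x) = -sqrt(14)*sqrt(-1/(C1 + 3*x))
 h(x) = sqrt(14)*sqrt(-1/(C1 + 3*x))


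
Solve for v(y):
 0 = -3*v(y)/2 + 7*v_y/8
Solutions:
 v(y) = C1*exp(12*y/7)


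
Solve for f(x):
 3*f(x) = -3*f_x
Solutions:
 f(x) = C1*exp(-x)


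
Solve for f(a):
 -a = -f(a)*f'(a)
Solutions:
 f(a) = -sqrt(C1 + a^2)
 f(a) = sqrt(C1 + a^2)


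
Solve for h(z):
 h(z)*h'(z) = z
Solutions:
 h(z) = -sqrt(C1 + z^2)
 h(z) = sqrt(C1 + z^2)


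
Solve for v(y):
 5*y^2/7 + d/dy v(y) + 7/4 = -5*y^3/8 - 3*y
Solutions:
 v(y) = C1 - 5*y^4/32 - 5*y^3/21 - 3*y^2/2 - 7*y/4


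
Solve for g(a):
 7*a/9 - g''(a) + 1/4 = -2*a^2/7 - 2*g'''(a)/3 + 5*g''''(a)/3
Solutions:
 g(a) = C1 + C2*a + a^4/42 + 73*a^3/378 + 53*a^2/1512 + (C3*sin(sqrt(14)*a/5) + C4*cos(sqrt(14)*a/5))*exp(a/5)


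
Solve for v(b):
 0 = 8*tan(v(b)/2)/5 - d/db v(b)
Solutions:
 v(b) = -2*asin(C1*exp(4*b/5)) + 2*pi
 v(b) = 2*asin(C1*exp(4*b/5))


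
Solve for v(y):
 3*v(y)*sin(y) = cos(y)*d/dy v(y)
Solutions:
 v(y) = C1/cos(y)^3


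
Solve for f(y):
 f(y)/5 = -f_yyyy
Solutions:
 f(y) = (C1*sin(sqrt(2)*5^(3/4)*y/10) + C2*cos(sqrt(2)*5^(3/4)*y/10))*exp(-sqrt(2)*5^(3/4)*y/10) + (C3*sin(sqrt(2)*5^(3/4)*y/10) + C4*cos(sqrt(2)*5^(3/4)*y/10))*exp(sqrt(2)*5^(3/4)*y/10)


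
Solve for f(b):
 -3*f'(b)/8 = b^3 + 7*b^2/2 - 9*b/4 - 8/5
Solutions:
 f(b) = C1 - 2*b^4/3 - 28*b^3/9 + 3*b^2 + 64*b/15


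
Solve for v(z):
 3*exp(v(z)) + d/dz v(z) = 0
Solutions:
 v(z) = log(1/(C1 + 3*z))


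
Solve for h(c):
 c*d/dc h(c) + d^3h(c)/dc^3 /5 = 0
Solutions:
 h(c) = C1 + Integral(C2*airyai(-5^(1/3)*c) + C3*airybi(-5^(1/3)*c), c)


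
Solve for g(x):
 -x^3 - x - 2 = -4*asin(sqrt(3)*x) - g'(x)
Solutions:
 g(x) = C1 + x^4/4 + x^2/2 - 4*x*asin(sqrt(3)*x) + 2*x - 4*sqrt(3)*sqrt(1 - 3*x^2)/3


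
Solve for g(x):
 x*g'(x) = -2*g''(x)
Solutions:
 g(x) = C1 + C2*erf(x/2)


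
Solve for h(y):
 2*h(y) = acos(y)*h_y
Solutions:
 h(y) = C1*exp(2*Integral(1/acos(y), y))


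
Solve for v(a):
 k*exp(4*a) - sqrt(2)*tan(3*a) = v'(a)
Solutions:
 v(a) = C1 + k*exp(4*a)/4 + sqrt(2)*log(cos(3*a))/3


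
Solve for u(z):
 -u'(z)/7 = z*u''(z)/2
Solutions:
 u(z) = C1 + C2*z^(5/7)


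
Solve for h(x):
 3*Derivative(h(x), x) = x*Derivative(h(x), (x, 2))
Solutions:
 h(x) = C1 + C2*x^4


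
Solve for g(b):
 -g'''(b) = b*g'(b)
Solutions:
 g(b) = C1 + Integral(C2*airyai(-b) + C3*airybi(-b), b)


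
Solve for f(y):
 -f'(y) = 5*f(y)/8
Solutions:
 f(y) = C1*exp(-5*y/8)


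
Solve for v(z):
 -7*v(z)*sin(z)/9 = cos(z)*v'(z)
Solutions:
 v(z) = C1*cos(z)^(7/9)


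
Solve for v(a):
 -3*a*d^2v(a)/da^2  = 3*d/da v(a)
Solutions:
 v(a) = C1 + C2*log(a)


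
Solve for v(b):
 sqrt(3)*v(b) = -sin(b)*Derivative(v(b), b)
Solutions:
 v(b) = C1*(cos(b) + 1)^(sqrt(3)/2)/(cos(b) - 1)^(sqrt(3)/2)


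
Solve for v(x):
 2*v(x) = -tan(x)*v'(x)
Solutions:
 v(x) = C1/sin(x)^2


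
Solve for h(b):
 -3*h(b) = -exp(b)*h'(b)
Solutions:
 h(b) = C1*exp(-3*exp(-b))


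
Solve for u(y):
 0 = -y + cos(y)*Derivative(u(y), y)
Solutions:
 u(y) = C1 + Integral(y/cos(y), y)


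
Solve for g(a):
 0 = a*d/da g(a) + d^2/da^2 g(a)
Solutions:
 g(a) = C1 + C2*erf(sqrt(2)*a/2)


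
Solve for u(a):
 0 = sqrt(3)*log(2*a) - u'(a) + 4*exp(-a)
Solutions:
 u(a) = C1 + sqrt(3)*a*log(a) + sqrt(3)*a*(-1 + log(2)) - 4*exp(-a)


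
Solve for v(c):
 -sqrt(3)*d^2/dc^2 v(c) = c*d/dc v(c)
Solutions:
 v(c) = C1 + C2*erf(sqrt(2)*3^(3/4)*c/6)


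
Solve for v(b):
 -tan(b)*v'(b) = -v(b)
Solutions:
 v(b) = C1*sin(b)


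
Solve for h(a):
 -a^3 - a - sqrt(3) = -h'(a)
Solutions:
 h(a) = C1 + a^4/4 + a^2/2 + sqrt(3)*a


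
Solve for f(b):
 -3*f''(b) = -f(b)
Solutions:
 f(b) = C1*exp(-sqrt(3)*b/3) + C2*exp(sqrt(3)*b/3)


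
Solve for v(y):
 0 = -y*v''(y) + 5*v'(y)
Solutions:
 v(y) = C1 + C2*y^6


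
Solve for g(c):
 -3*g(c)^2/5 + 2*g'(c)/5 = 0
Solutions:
 g(c) = -2/(C1 + 3*c)


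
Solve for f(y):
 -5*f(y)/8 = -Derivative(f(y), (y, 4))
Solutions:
 f(y) = C1*exp(-10^(1/4)*y/2) + C2*exp(10^(1/4)*y/2) + C3*sin(10^(1/4)*y/2) + C4*cos(10^(1/4)*y/2)


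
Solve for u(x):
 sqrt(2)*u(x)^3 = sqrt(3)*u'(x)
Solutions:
 u(x) = -sqrt(6)*sqrt(-1/(C1 + sqrt(6)*x))/2
 u(x) = sqrt(6)*sqrt(-1/(C1 + sqrt(6)*x))/2


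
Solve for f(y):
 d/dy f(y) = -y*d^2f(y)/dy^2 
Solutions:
 f(y) = C1 + C2*log(y)


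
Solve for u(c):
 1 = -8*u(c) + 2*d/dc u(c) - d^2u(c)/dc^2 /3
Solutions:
 u(c) = (C1*sin(sqrt(15)*c) + C2*cos(sqrt(15)*c))*exp(3*c) - 1/8


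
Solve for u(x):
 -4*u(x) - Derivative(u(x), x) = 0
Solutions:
 u(x) = C1*exp(-4*x)


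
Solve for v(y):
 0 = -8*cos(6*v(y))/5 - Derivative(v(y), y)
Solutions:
 8*y/5 - log(sin(6*v(y)) - 1)/12 + log(sin(6*v(y)) + 1)/12 = C1


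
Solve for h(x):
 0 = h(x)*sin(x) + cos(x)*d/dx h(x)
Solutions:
 h(x) = C1*cos(x)


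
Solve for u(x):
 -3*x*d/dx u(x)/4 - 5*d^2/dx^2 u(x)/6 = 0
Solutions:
 u(x) = C1 + C2*erf(3*sqrt(5)*x/10)


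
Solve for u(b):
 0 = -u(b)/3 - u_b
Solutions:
 u(b) = C1*exp(-b/3)


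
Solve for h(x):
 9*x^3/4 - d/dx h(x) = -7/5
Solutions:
 h(x) = C1 + 9*x^4/16 + 7*x/5


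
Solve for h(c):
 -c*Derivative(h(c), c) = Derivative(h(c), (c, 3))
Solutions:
 h(c) = C1 + Integral(C2*airyai(-c) + C3*airybi(-c), c)


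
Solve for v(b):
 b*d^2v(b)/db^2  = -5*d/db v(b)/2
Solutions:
 v(b) = C1 + C2/b^(3/2)


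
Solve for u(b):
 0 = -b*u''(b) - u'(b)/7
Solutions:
 u(b) = C1 + C2*b^(6/7)


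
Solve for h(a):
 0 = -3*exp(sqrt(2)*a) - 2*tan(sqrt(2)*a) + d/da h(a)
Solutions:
 h(a) = C1 + 3*sqrt(2)*exp(sqrt(2)*a)/2 - sqrt(2)*log(cos(sqrt(2)*a))


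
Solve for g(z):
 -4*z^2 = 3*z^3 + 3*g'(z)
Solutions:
 g(z) = C1 - z^4/4 - 4*z^3/9


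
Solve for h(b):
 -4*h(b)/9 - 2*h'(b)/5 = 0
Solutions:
 h(b) = C1*exp(-10*b/9)


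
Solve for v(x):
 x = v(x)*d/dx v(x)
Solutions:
 v(x) = -sqrt(C1 + x^2)
 v(x) = sqrt(C1 + x^2)


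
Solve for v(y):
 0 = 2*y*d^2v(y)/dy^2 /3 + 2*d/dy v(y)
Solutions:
 v(y) = C1 + C2/y^2


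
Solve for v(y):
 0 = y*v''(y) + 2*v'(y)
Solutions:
 v(y) = C1 + C2/y


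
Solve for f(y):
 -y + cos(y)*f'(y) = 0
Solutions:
 f(y) = C1 + Integral(y/cos(y), y)


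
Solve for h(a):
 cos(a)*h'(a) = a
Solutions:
 h(a) = C1 + Integral(a/cos(a), a)


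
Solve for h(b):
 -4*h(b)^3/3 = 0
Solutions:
 h(b) = 0


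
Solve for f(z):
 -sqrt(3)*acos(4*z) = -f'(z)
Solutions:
 f(z) = C1 + sqrt(3)*(z*acos(4*z) - sqrt(1 - 16*z^2)/4)


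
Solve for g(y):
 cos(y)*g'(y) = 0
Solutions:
 g(y) = C1


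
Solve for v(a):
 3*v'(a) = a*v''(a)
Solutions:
 v(a) = C1 + C2*a^4


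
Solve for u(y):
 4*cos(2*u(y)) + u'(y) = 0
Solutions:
 u(y) = -asin((C1 + exp(16*y))/(C1 - exp(16*y)))/2 + pi/2
 u(y) = asin((C1 + exp(16*y))/(C1 - exp(16*y)))/2


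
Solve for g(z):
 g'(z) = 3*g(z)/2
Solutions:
 g(z) = C1*exp(3*z/2)


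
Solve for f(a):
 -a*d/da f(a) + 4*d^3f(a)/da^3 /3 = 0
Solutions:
 f(a) = C1 + Integral(C2*airyai(6^(1/3)*a/2) + C3*airybi(6^(1/3)*a/2), a)


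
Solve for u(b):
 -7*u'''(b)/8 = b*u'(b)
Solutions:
 u(b) = C1 + Integral(C2*airyai(-2*7^(2/3)*b/7) + C3*airybi(-2*7^(2/3)*b/7), b)


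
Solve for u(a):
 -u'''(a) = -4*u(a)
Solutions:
 u(a) = C3*exp(2^(2/3)*a) + (C1*sin(2^(2/3)*sqrt(3)*a/2) + C2*cos(2^(2/3)*sqrt(3)*a/2))*exp(-2^(2/3)*a/2)


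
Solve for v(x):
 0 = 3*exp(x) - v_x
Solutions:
 v(x) = C1 + 3*exp(x)


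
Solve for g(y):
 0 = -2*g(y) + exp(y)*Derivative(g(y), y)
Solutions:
 g(y) = C1*exp(-2*exp(-y))


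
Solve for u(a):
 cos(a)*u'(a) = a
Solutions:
 u(a) = C1 + Integral(a/cos(a), a)


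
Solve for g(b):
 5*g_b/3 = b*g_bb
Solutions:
 g(b) = C1 + C2*b^(8/3)


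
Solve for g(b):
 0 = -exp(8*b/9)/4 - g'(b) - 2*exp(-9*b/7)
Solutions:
 g(b) = C1 - 9*exp(8*b/9)/32 + 14*exp(-9*b/7)/9


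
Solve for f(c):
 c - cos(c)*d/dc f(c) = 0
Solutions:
 f(c) = C1 + Integral(c/cos(c), c)


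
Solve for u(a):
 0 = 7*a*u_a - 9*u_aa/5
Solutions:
 u(a) = C1 + C2*erfi(sqrt(70)*a/6)


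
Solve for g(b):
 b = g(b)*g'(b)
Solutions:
 g(b) = -sqrt(C1 + b^2)
 g(b) = sqrt(C1 + b^2)


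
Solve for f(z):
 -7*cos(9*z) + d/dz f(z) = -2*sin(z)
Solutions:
 f(z) = C1 + 7*sin(9*z)/9 + 2*cos(z)


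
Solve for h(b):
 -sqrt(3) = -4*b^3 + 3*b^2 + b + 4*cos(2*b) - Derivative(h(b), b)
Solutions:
 h(b) = C1 - b^4 + b^3 + b^2/2 + sqrt(3)*b + 2*sin(2*b)


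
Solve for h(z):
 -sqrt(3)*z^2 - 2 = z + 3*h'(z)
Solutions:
 h(z) = C1 - sqrt(3)*z^3/9 - z^2/6 - 2*z/3


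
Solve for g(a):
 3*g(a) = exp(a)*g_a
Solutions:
 g(a) = C1*exp(-3*exp(-a))


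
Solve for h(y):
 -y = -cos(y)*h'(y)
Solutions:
 h(y) = C1 + Integral(y/cos(y), y)


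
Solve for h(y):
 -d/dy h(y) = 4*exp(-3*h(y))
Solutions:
 h(y) = log(C1 - 12*y)/3
 h(y) = log((-3^(1/3) - 3^(5/6)*I)*(C1 - 4*y)^(1/3)/2)
 h(y) = log((-3^(1/3) + 3^(5/6)*I)*(C1 - 4*y)^(1/3)/2)


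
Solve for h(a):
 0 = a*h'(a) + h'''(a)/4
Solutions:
 h(a) = C1 + Integral(C2*airyai(-2^(2/3)*a) + C3*airybi(-2^(2/3)*a), a)


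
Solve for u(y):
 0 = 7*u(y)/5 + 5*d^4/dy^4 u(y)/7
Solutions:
 u(y) = (C1*sin(sqrt(70)*y/10) + C2*cos(sqrt(70)*y/10))*exp(-sqrt(70)*y/10) + (C3*sin(sqrt(70)*y/10) + C4*cos(sqrt(70)*y/10))*exp(sqrt(70)*y/10)


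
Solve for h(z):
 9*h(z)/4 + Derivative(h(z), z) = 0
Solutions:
 h(z) = C1*exp(-9*z/4)


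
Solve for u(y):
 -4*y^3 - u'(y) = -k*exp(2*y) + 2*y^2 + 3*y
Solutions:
 u(y) = C1 + k*exp(2*y)/2 - y^4 - 2*y^3/3 - 3*y^2/2


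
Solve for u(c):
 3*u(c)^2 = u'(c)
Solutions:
 u(c) = -1/(C1 + 3*c)


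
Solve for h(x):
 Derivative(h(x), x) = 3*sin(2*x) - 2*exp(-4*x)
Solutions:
 h(x) = C1 - 3*cos(2*x)/2 + exp(-4*x)/2


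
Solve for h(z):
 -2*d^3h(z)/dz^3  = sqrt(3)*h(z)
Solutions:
 h(z) = C3*exp(-2^(2/3)*3^(1/6)*z/2) + (C1*sin(6^(2/3)*z/4) + C2*cos(6^(2/3)*z/4))*exp(2^(2/3)*3^(1/6)*z/4)


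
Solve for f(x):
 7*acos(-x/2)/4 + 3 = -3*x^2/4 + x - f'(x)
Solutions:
 f(x) = C1 - x^3/4 + x^2/2 - 7*x*acos(-x/2)/4 - 3*x - 7*sqrt(4 - x^2)/4


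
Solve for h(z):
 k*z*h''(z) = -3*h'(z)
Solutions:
 h(z) = C1 + z^(((re(k) - 3)*re(k) + im(k)^2)/(re(k)^2 + im(k)^2))*(C2*sin(3*log(z)*Abs(im(k))/(re(k)^2 + im(k)^2)) + C3*cos(3*log(z)*im(k)/(re(k)^2 + im(k)^2)))


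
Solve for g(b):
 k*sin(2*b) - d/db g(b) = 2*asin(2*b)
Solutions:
 g(b) = C1 - 2*b*asin(2*b) - k*cos(2*b)/2 - sqrt(1 - 4*b^2)


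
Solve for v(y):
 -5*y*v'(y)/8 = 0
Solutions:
 v(y) = C1


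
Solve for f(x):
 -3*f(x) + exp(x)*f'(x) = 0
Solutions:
 f(x) = C1*exp(-3*exp(-x))


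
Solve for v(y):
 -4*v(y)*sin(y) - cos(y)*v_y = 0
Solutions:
 v(y) = C1*cos(y)^4


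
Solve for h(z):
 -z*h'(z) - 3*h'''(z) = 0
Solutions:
 h(z) = C1 + Integral(C2*airyai(-3^(2/3)*z/3) + C3*airybi(-3^(2/3)*z/3), z)


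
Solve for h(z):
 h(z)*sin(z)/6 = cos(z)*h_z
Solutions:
 h(z) = C1/cos(z)^(1/6)


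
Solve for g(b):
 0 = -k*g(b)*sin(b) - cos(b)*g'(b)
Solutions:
 g(b) = C1*exp(k*log(cos(b)))


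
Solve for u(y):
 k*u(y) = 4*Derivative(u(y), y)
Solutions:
 u(y) = C1*exp(k*y/4)


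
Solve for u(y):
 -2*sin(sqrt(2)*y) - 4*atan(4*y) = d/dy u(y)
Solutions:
 u(y) = C1 - 4*y*atan(4*y) + log(16*y^2 + 1)/2 + sqrt(2)*cos(sqrt(2)*y)


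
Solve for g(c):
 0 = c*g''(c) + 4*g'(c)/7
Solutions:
 g(c) = C1 + C2*c^(3/7)


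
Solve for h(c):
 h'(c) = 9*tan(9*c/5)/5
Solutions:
 h(c) = C1 - log(cos(9*c/5))


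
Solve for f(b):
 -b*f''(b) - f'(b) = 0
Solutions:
 f(b) = C1 + C2*log(b)


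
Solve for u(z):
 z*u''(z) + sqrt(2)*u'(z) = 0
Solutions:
 u(z) = C1 + C2*z^(1 - sqrt(2))


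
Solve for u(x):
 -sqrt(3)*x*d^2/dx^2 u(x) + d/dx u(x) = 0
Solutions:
 u(x) = C1 + C2*x^(sqrt(3)/3 + 1)
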